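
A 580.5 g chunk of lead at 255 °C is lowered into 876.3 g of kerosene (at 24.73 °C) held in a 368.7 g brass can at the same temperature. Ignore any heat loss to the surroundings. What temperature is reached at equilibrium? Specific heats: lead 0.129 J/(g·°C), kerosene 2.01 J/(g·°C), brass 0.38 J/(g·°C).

T_f ≈ 33.5 °C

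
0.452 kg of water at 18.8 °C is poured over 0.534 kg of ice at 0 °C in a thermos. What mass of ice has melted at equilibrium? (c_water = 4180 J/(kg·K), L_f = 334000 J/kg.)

Heat available from the water dropping to 0 °C: 0.452·4180·18.8 = 35520 J.
To melt every bit of ice: 0.534·334000 = 178356 J.
35520 J < 178356 J, so only part of the ice melts and the system sits at 0 °C.
m_melt = 35520 / L_f = 0.1063 kg.

m_melted ≈ 0.106 kg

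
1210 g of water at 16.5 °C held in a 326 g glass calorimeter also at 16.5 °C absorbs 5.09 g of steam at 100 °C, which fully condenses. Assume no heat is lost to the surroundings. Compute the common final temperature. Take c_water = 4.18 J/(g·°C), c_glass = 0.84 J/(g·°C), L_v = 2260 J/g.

T_f ≈ 19.0 °C

Taking heat into each body as positive, Σ m c ΔT = 0:
condense steam: −5.09×2260 = −11503; condensate cools 100→T: 5.09×4.18×(T − 100) = 21.28(T − 100); water warms: 1210×4.18×(T − 16.5) = 5057.8(T − 16.5); cup: 273.84(T − 16.5)
5352.9 T = 11503 + 2127.6 + 87972 = 101603
T ≈ 18.98 °C, under the boiling point, so the assumption holds.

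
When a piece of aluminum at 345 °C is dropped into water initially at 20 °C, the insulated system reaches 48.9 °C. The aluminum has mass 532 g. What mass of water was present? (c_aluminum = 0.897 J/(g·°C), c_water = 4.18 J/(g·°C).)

Taking heat into each body as positive, Σ m c ΔT = 0:
532×0.897×(48.9 − 345) + m×4.18×(48.9 − 20) = 0
120.8 m = 141300
m = 141300/120.8 ≈ 1170 g

m ≈ 1170 g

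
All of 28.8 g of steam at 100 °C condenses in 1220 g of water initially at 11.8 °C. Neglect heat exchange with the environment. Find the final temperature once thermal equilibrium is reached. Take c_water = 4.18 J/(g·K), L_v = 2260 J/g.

T_f ≈ 26.3 °C

Let T be the final temperature. ΣQ_i = 0:
steam→water at 100 °C releases m L_v = 28.8·2260 = 65088; condensate cools 100→T: 28.8·4.18·(T − 100) = 120.38(T − 100); original water: 5099.6(T − 11.8)
5220 T = 65088 + 12038 + 60175 = 137302
T ≈ 26.30 °C, under the boiling point, so the assumption holds.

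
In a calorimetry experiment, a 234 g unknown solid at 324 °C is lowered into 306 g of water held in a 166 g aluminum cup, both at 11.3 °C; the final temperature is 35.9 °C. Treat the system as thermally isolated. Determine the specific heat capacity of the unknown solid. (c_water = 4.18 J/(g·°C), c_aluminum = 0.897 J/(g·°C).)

Conservation of energy gives ΣQ = 0:
234×c×(35.9 − 324) + 306×4.18×(35.9 − 11.3) + 166×0.897×(35.9 − 11.3) = 0
-67415 c = -35128
c = -35128/-67415 ≈ 0.5211 J/(g·°C)

c ≈ 0.521 J/(g·°C)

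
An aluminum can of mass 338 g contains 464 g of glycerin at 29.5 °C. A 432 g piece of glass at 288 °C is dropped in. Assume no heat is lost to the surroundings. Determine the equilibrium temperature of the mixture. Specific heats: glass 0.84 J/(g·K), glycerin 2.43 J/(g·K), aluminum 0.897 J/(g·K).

Let T be the final temperature. ΣQ_i = 0:
432*0.84*(T − 288) + 464*2.43*(T − 29.5) + 338*0.897*(T − 29.5) = 0
362.88(T − 288) + 1127.5(T − 29.5) + 303.19(T − 29.5) = 0
(362.88 + 1127.5 + 303.19) T = 362.88*288 + 1127.5*29.5 + 303.19*29.5
T = 146715/1793.6 ≈ 81.80 °C

T_f ≈ 81.8 °C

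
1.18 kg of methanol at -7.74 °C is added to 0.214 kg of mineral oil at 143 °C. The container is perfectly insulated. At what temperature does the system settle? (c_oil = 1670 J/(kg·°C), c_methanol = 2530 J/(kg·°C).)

T_f ≈ 8.4 °C

|Q_oil| = |Q_methanol|:
0.214*1670*(143 − T) = 1.18*2530*(T − (-7.74))
357.38(143 − T) = 2985.4(T − (-7.74))
3342.8 T = 27998  ⇒  T ≈ 8.38 °C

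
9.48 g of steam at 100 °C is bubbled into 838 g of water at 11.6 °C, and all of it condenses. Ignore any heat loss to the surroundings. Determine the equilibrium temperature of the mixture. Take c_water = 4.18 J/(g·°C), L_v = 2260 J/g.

T_f ≈ 18.6 °C

Let T be the final temperature. ΣQ_i = 0:
latent heat released on condensation: 9.48·2260 = 21425
  condensate cools 100→T: 9.48·4.18·(T − 100) = 39.63(T − 100)
  water warms: 838·4.18·(T − 11.6) = 3502.8(T − 11.6)
3542.5 T = 21425 + 3962.6 + 40633 = 66020
T ≈ 18.64 °C — below 100 °C, confirming all the steam condensed.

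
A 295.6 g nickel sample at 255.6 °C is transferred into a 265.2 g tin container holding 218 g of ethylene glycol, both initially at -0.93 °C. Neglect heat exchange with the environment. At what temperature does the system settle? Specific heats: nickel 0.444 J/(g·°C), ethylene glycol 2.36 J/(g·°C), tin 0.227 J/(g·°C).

T_f ≈ 46.8 °C

Let T be the final temperature. ΣQ_i = 0:
295.6·0.444·(T − 255.6) + 218·2.36·(T − (-0.93)) + 265.2·0.227·(T − (-0.93)) = 0
705.93 T = 33012
T ≈ 46.76 °C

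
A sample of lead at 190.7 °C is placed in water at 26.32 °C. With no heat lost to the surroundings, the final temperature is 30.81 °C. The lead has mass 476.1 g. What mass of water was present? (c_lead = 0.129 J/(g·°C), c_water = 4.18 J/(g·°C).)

m ≈ 523 g

Heat gained plus heat lost sum to zero:
476.1×0.129×(30.81 − 190.7) + m×4.18×(30.81 − 26.32) = 0
18.77 m = 9819.9
m = 9819.9/18.77 ≈ 523.2 g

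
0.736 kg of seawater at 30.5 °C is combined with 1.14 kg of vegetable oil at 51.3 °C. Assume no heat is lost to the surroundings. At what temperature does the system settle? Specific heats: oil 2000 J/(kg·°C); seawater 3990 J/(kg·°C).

Taking heat into each body as positive, Σ m c ΔT = 0:
1.14·2000·(T − 51.3) + 0.736·3990·(T − 30.5) = 0
2280(T − 51.3) + 2936.6(T − 30.5) = 0
(2280 + 2936.6) T = 2280·51.3 + 2936.6·30.5
T = 206532/5216.6 ≈ 39.59 °C

T_f ≈ 39.6 °C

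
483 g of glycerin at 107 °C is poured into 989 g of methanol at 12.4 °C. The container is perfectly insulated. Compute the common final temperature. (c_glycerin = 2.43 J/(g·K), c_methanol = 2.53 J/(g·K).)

T_f ≈ 42.6 °C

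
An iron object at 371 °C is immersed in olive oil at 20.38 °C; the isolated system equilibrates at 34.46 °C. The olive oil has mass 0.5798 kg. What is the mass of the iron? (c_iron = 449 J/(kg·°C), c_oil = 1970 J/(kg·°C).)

m ≈ 0.106 kg

|Q_iron| = |Q_oil|:
m×449×(371 − 34.46) = 0.5798×1970×(34.46 − 20.38)
151106 m = 16082  ⇒  m ≈ 0.1064 kg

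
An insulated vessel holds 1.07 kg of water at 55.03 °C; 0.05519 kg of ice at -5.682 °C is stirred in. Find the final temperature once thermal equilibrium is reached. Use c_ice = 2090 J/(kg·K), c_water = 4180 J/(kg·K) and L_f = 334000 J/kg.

T_f ≈ 48.3 °C

Taking heat into each body as positive, Σ m c ΔT = 0:
warm ice to 0 °C: 0.05519·2090·(0 − (-5.682)) = 655.4; melt ice: 0.05519·334000 = 18433; meltwater 0→T: 0.05519·4180·T = 230.69 T; water: 4472.6(T − 55.03)
4703.3 T = 246127 − 19089 = 227038
T ≈ 48.27 °C — above 0 °C, consistent with complete melting.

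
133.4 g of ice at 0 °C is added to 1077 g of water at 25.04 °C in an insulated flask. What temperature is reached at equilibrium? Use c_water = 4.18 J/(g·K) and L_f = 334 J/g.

T_f ≈ 13.5 °C

Energy balance with sensible and latent terms:
melt ice: 133.4·334 = 44556; warm the meltwater: 557.61 T; water cools: 1077·4.18·(T − 25.04) = 4501.9(T − 25.04)
5059.5 T = 112727 − 44556 = 68171
T ≈ 13.47 °C — above 0 °C, consistent with complete melting.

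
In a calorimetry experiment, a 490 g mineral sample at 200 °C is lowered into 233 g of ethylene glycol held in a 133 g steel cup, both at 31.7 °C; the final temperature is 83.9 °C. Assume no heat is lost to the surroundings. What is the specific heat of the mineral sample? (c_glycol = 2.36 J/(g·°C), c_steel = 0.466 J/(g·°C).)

c ≈ 0.561 J/(g·°C)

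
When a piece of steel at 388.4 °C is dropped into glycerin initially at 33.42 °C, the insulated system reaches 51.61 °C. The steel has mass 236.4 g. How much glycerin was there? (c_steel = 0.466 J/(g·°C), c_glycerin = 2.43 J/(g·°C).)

m ≈ 839 g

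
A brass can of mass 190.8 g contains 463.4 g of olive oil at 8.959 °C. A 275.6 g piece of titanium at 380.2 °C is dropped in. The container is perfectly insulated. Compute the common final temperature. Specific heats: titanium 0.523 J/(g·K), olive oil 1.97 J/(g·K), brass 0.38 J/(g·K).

Taking heat into each body as positive, Σ m c ΔT = 0:
275.6×0.523×(T − 380.2) + 463.4×1.97×(T − 8.959) + 190.8×0.38×(T − 8.959) = 0
144.14(T − 380.2) + 912.9(T − 8.959) + 72.5(T − 8.959) = 0
1129.5 T = 63630
T = 63630/1129.5 ≈ 56.33 °C

T_f ≈ 56.3 °C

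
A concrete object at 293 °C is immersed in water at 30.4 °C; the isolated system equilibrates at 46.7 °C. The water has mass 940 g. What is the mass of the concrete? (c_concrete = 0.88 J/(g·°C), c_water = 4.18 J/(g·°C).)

Energy conservation, ΣQ = 0:
m·0.88·(46.7 − 293) + 940·4.18·(46.7 − 30.4) = 0
-216.74 m = -64046
m = -64046/-216.74 ≈ 295.5 g

m ≈ 295 g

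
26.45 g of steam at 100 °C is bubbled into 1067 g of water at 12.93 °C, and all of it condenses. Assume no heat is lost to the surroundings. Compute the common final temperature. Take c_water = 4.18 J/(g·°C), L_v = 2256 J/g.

Conservation of energy gives ΣQ = 0:
latent heat released on condensation: 26.45×2256 = 59671; condensed water 100 °C→T: 110.56(T − 100); water warms: 1067×4.18×(T − 12.93) = 4460.1(T − 12.93)
4570.6 T = 59671 + 11056 + 57669 = 128396
T ≈ 28.09 °C (< 100 °C, so full condensation is consistent).

T_f ≈ 28.1 °C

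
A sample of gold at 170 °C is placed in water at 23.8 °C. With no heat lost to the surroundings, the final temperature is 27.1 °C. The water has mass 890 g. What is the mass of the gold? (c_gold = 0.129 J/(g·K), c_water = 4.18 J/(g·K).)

m ≈ 666 g

Heat gained plus heat lost sum to zero:
m·0.129·(27.1 − 170) + 890·4.18·(27.1 − 23.8) = 0
-18.43 m = -12277
m = -12277/-18.43 ≈ 666 g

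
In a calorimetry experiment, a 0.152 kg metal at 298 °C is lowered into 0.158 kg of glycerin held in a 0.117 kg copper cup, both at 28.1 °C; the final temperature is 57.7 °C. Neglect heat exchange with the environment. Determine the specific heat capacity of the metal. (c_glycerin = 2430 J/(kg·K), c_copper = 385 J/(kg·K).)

c ≈ 348 J/(kg·K)

Conservation of energy gives ΣQ = 0:
0.152·c·(57.7 − 298) + 0.158·2430·(57.7 − 28.1) + 0.117·385·(57.7 − 28.1) = 0
-36.53 c = -12698
c = -12698/-36.53 ≈ 347.6 J/(kg·K)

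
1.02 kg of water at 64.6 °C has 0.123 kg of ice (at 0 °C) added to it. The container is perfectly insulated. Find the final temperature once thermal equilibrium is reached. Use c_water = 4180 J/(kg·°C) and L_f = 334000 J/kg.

Net heat exchanged in the isolated system is zero:
latent heat to melt: 0.123×334000 = 41082; warm the meltwater: 514.14 T; water cools: 1.02×4180×(T − 64.6) = 4263.6(T − 64.6)
4777.7 T = 275429 − 41082 = 234347
T ≈ 49.05 °C — above 0 °C, consistent with complete melting.

T_f ≈ 49.0 °C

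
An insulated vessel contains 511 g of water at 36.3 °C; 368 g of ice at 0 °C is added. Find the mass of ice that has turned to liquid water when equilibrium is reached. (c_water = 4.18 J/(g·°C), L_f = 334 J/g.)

Water can give up m c ΔT = 511×4.18×36.3 = 77536 J before reaching 0 °C.
To melt every bit of ice: 368×334 = 122912 J.
77536 J < 122912 J, so only part of the ice melts and the system sits at 0 °C.
m_melt = 77536 / L_f = 232.1 g.

m_melted ≈ 232 g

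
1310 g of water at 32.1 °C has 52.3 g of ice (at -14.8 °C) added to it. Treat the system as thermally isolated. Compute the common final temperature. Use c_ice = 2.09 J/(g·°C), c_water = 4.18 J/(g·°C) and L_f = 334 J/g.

T_f ≈ 27.5 °C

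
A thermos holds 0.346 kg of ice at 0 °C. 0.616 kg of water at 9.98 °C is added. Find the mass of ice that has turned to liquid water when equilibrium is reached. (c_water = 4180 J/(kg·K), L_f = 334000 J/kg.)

Cooling the water to 0 °C releases 0.616×4180×9.98 = 25697 J.
Melting all 0.346 kg of ice would need 0.346×334000 = 115564 J.
25697 J < 115564 J, so only part of the ice melts and the system sits at 0 °C.
m_melt = 25697 / L_f = 0.07694 kg.

m_melted ≈ 0.0769 kg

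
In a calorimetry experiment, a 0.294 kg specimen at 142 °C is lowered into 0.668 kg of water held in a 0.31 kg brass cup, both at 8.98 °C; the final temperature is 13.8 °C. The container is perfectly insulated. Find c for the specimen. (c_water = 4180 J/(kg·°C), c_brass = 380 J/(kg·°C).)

c ≈ 372 J/(kg·°C)

Setting the total heat transfer to zero:
0.294×c×(13.8 − 142) + 0.668×4180×(13.8 − 8.98) + 0.31×380×(13.8 − 8.98) = 0
-37.69 c = -14026
c = -14026/-37.69 ≈ 372.1 J/(kg·°C)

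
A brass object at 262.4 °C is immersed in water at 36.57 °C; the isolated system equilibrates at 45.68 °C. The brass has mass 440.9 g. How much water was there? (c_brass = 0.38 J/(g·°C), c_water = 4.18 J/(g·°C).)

Heat lost by the brass = heat gained by the water:
440.9·0.38·(262.4 − 45.68) = m·4.18·(45.68 − 36.57)
38.08 m = 36310  ⇒  m ≈ 953.5 g

m ≈ 954 g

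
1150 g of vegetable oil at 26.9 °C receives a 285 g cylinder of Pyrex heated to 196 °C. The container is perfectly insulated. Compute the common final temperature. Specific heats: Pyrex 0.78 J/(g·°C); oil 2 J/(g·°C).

T_f ≈ 41.8 °C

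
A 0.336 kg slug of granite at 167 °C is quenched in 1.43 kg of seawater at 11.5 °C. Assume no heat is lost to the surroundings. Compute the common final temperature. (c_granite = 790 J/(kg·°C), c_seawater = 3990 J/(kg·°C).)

T_f ≈ 18.4 °C

T_f is the heat-capacity-weighted average of the initial temperatures:
T_f = (265.44·167 + 5705.7·11.5) / (265.44 + 5705.7)
    = 109944 / 5971.1 ≈ 18.41 °C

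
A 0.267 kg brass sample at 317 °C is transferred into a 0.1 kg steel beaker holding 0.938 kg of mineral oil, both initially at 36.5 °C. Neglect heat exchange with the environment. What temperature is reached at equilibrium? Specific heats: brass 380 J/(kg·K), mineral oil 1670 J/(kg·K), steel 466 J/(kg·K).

T_f ≈ 53.1 °C

T_f is the heat-capacity-weighted average of the initial temperatures:
T_f = (101.46*317 + 1566.5*36.5 + 46.6*36.5) / (101.46 + 1566.5 + 46.6)
    = 91040 / 1714.5 ≈ 53.10 °C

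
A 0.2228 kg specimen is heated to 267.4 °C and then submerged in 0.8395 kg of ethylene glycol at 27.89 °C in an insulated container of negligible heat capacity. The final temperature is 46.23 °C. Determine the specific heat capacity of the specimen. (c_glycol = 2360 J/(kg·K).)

m_s c (T_s − T_f) = m_glycol c_glycol (T_f − T_0):
0.2228×c×(267.4 − 46.23) = 0.8395×2360×(46.23 − 27.89)
49.28 c = 36336  ⇒  c ≈ 737.4 J/(kg·K)

c ≈ 737 J/(kg·K)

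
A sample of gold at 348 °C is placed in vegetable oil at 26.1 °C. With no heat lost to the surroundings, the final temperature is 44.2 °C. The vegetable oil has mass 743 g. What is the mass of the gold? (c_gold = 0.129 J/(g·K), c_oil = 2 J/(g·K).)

|Q_gold| = |Q_oil|:
m×0.129×(348 − 44.2) = 743×2×(44.2 − 26.1)
39.19 m = 26897  ⇒  m ≈ 686.3 g

m ≈ 686 g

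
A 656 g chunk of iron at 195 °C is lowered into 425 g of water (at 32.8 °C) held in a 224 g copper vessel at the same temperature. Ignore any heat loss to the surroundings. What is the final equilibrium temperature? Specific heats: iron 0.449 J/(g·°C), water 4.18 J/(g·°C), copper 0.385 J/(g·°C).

Taking heat into each body as positive, Σ m c ΔT = 0:
656·0.449·(T − 195) + 425·4.18·(T − 32.8) + 224·0.385·(T − 32.8) = 0
(294.54 + 1776.5 + 86.24) T = 294.54·195 + 1776.5·32.8 + 86.24·32.8
T = 118534/2157.3 ≈ 54.95 °C

T_f ≈ 54.9 °C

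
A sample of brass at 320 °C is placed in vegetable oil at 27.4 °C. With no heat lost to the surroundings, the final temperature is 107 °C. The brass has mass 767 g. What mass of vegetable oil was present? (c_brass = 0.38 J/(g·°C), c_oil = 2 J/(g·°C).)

Let T be the final temperature. ΣQ_i = 0:
767×0.38×(107 − 320) + m×2×(107 − 27.4) = 0
159.2 m = 62081
m = 62081/159.2 ≈ 390 g

m ≈ 390 g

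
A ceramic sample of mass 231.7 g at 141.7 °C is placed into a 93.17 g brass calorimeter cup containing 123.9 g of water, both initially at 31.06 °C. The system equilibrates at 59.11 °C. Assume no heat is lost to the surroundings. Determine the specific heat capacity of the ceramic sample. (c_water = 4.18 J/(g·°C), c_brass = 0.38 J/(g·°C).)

Heat gained plus heat lost sum to zero:
231.7×c×(59.11 − 141.7) + 123.9×4.18×(59.11 − 31.06) + 93.17×0.38×(59.11 − 31.06) = 0
-19136 c = -15520
c = -15520/-19136 ≈ 0.811 J/(g·°C)

c ≈ 0.811 J/(g·°C)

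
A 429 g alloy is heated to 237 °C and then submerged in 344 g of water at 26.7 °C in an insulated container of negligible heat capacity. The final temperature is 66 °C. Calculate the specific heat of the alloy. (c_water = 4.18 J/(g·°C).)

m_s c (T_s − T_f) = m_water c_water (T_f − T_0):
429·c·(237 − 66) = 344·4.18·(66 − 26.7)
73359 c = 56510  ⇒  c ≈ 0.7703 J/(g·°C)

c ≈ 0.77 J/(g·°C)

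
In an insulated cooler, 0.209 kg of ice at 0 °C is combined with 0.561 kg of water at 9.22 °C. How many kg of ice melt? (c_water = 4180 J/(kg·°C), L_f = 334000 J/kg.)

Heat available from the water dropping to 0 °C: 0.561×4180×9.22 = 21621 J.
To melt every bit of ice: 0.209×334000 = 69806 J.
That's not enough to melt it all — equilibrium is at 0 °C with ice remaining.
Mass melted = 21621/334000 ≈ 0.06473 kg.

m_melted ≈ 0.0647 kg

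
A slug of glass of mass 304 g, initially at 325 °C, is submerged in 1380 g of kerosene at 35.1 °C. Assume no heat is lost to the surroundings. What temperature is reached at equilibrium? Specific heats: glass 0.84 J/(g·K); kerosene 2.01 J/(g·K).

T_f ≈ 59.5 °C

Setting the total heat transfer to zero:
304*0.84*(T − 325) + 1380*2.01*(T − 35.1) = 0
255.36(T − 325) + 2773.8(T − 35.1) = 0
(255.36 + 2773.8) T = 255.36*325 + 2773.8*35.1
T = 180352/3029.2 ≈ 59.54 °C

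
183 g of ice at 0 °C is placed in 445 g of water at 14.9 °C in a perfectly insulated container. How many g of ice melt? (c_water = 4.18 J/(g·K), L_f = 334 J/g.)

m_melted ≈ 83 g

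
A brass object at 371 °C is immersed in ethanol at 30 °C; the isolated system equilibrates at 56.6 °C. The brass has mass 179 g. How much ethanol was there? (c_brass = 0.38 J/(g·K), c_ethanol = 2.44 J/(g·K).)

|Q_brass| = |Q_ethanol|:
179×0.38×(371 − 56.6) = m×2.44×(56.6 − 30)
64.9 m = 21385  ⇒  m ≈ 329.5 g

m ≈ 329 g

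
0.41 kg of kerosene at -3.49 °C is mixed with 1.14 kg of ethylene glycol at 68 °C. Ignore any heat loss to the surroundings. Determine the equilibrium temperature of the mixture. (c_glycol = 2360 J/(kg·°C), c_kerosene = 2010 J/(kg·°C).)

Taking heat into each body as positive, Σ m c ΔT = 0:
1.14·2360·(T − 68) + 0.41·2010·(T − (-3.49)) = 0
3514.5 T = 180071
T = 180071 / 3514.5 = 51.2 °C

T_f ≈ 51.2 °C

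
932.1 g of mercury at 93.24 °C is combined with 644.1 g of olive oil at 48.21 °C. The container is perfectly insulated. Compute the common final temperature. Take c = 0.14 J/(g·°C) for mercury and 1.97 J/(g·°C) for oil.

Set heat shed by the hot body equal to heat absorbed by the cold body:
932.1×0.14×(93.24 − T) = 644.1×1.97×(T − 48.21)
130.49(93.24 − T) = 1268.9(T − 48.21)
1399.4 T = 73340  ⇒  T ≈ 52.41 °C

T_f ≈ 52.4 °C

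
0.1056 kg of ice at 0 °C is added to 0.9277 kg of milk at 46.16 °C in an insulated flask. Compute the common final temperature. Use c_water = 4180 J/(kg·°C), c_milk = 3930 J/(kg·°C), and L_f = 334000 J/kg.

T_f ≈ 32.5 °C

Taking heat into each body as positive, Σ m c ΔT = 0:
fusion: m_ice L_f = 0.1056×334000 = 35270; warm the meltwater: 441.41 T; milk: 3645.9(T − 46.16)
4087.3 T = 168293 − 35270 = 133023
T ≈ 32.55 °C — above 0 °C, consistent with complete melting.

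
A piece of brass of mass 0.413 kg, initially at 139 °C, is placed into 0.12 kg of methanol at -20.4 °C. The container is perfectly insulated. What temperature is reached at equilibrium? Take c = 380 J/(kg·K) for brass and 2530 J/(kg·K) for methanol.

Conservation of energy gives ΣQ = 0:
0.413·380·(T − 139) + 0.12·2530·(T − (-20.4)) = 0
156.94(T − 139) + 303.6(T − (-20.4)) = 0
460.54 T = 15621
T ≈ 33.92 °C

T_f ≈ 33.9 °C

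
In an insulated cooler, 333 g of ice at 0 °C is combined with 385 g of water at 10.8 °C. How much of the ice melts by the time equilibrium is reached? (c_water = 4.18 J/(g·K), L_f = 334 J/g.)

m_melted ≈ 52 g

Heat available from the water dropping to 0 °C: 385×4.18×10.8 = 17380 J.
Fully melting the ice requires m_ice L_f = 333×334 = 111222 J.
That's not enough to melt it all — equilibrium is at 0 °C with ice remaining.
Mass melted = 17380/334 ≈ 52.04 g.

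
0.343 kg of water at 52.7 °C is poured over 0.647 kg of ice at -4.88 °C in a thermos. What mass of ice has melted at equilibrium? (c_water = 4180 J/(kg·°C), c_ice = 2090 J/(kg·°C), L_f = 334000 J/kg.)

Water can give up m c ΔT = 0.343·4180·52.7 = 75558 J before reaching 0 °C.
Of that, 0.647·2090·4.88 = 6598.9 J goes to bring the ice to 0 °C, leaving 68959 J.
To melt every bit of ice: 0.647·334000 = 216098 J.
Since 68959 < 216098 J, not all the ice melts; equilibrium is at 0 °C.
m_melted·334000 = 68959  ⇒  m_melted ≈ 0.2065 kg.

m_melted ≈ 0.206 kg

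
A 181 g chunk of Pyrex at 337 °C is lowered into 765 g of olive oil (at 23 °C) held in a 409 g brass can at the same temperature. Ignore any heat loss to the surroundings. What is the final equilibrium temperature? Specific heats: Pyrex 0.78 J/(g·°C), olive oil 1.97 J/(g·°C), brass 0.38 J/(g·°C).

T_f ≈ 47.6 °C

Heat gained plus heat lost sum to zero:
181×0.78×(T − 337) + 765×1.97×(T − 23) + 409×0.38×(T − 23) = 0
141.18(T − 337) + 1507(T − 23) + 155.42(T − 23) = 0
1803.7 T = 85814
T ≈ 47.58 °C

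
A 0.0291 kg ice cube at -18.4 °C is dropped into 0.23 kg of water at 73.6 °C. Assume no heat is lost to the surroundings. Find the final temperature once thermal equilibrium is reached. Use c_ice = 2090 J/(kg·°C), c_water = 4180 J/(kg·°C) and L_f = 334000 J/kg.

Energy balance with sensible and latent terms:
ice -18.4→0 °C: 0.0291·2090·18.4 = 1119.1; latent heat to melt: 0.0291·334000 = 9719.4; meltwater 0→T: 0.0291·4180·T = 121.64 T; water: 961.4(T − 73.6)
1083 T = 70759 − 10838 = 59921
T ≈ 55.33 °C. Since T > 0 °C, the all-ice-melts assumption holds.

T_f ≈ 55.3 °C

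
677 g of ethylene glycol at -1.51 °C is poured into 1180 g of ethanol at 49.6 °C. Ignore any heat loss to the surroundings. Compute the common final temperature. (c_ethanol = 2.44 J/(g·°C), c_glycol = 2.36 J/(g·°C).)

T_f ≈ 31.4 °C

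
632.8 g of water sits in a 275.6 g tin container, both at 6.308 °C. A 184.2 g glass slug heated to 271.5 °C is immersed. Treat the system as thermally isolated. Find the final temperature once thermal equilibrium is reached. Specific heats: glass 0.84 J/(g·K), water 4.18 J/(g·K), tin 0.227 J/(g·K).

T_f = Σ m_i c_i T_i / Σ m_i c_i:
T_f = (154.73×271.5 + 2645.1×6.308 + 62.56×6.308) / (154.73 + 2645.1 + 62.56)
    = 59089 / 2862.4 ≈ 20.64 °C

T_f ≈ 20.6 °C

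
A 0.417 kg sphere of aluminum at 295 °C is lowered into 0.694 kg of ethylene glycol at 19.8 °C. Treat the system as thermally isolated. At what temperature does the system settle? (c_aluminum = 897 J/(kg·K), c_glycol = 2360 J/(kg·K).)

Conservation of energy gives ΣQ = 0:
0.417×897×(T − 295) + 0.694×2360×(T − 19.8) = 0
374.05(T − 295) + 1637.8(T − 19.8) = 0
(374.05 + 1637.8) T = 374.05×295 + 1637.8×19.8
T = 142774/2011.9 ≈ 70.96 °C

T_f ≈ 71.0 °C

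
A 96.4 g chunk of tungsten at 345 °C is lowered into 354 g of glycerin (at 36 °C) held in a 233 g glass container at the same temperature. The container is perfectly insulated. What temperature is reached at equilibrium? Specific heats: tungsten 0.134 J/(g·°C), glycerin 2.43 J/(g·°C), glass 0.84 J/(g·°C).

Net heat exchanged in the isolated system is zero:
96.4·0.134·(T − 345) + 354·2.43·(T − 36) + 233·0.84·(T − 36) = 0
(12.92 + 860.22 + 195.72) T = 12.92·345 + 860.22·36 + 195.72·36
T = 42470 / 1068.9 = 39.7 °C

T_f ≈ 39.7 °C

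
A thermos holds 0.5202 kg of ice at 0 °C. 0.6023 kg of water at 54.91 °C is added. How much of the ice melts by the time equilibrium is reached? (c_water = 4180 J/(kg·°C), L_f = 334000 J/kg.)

Heat available from the water dropping to 0 °C: 0.6023·4180·54.91 = 138242 J.
Melting all 0.5202 kg of ice would need 0.5202·334000 = 173747 J.
Since 138242 < 173747 J, not all the ice melts; equilibrium is at 0 °C.
Mass melted = 138242/334000 ≈ 0.4139 kg.

m_melted ≈ 0.414 kg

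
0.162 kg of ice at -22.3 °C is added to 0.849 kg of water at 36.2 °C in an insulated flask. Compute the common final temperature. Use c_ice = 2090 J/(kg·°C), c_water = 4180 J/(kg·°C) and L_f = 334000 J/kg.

Heat gained plus heat lost sum to zero:
warm ice to 0 °C: 0.162×2090×(0 − (-22.3)) = 7550.3; melt ice: 0.162×334000 = 54108; warm the meltwater: 677.16 T; water cools: 0.849×4180×(T − 36.2) = 3548.8(T − 36.2)
4226 T = 128467 − 61658 = 66809
T ≈ 15.81 °C (positive, so assuming full melt was valid).

T_f ≈ 15.8 °C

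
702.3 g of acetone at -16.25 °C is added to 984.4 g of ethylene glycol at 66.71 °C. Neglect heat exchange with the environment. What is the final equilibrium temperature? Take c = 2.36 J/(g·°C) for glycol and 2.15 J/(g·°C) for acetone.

Heat lost by the glycol equals heat gained by the acetone:
984.4×2.36×(66.71 − T) = 702.3×2.15×(T − (-16.25))
2323.2(66.71 − T) = 1509.9(T − (-16.25))
3833.1 T = 130443  ⇒  T ≈ 34.03 °C

T_f ≈ 34.0 °C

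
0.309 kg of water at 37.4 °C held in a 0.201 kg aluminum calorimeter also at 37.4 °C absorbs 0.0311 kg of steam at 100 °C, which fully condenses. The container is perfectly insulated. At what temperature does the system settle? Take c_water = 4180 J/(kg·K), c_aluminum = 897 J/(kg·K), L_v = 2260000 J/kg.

Energy conservation, ΣQ = 0:
latent heat released on condensation: 0.0311·2260000 = 70286; condensate cools 100→T: 0.0311·4180·(T − 100) = 130(T − 100); water warms: 0.309·4180·(T − 37.4) = 1291.6(T − 37.4); cup: 180.3(T − 37.4)
1601.9 T = 70286 + 13000 + 55050 = 138335
T ≈ 86.36 °C, under the boiling point, so the assumption holds.

T_f ≈ 86.4 °C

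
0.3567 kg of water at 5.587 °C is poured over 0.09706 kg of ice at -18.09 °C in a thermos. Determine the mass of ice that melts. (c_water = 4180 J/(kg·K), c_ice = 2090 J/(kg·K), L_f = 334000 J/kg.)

m_melted ≈ 0.014 kg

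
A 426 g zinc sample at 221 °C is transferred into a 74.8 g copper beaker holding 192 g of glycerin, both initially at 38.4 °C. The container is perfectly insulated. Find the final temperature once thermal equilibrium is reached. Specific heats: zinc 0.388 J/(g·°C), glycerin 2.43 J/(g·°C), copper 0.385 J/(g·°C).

Let T be the final temperature. ΣQ_i = 0:
426·0.388·(T − 221) + 192·2.43·(T − 38.4) + 74.8·0.385·(T − 38.4) = 0
165.29(T − 221) + 466.56(T − 38.4) + 28.8(T − 38.4) = 0
(165.29 + 466.56 + 28.8) T = 165.29·221 + 466.56·38.4 + 28.8·38.4
T = 55550/660.65 ≈ 84.08 °C

T_f ≈ 84.1 °C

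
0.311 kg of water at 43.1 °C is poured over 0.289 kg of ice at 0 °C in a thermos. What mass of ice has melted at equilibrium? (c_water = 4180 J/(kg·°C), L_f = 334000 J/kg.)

Water can give up m c ΔT = 0.311×4180×43.1 = 56029 J before reaching 0 °C.
Fully melting the ice requires m_ice L_f = 0.289×334000 = 96526 J.
Since 56029 < 96526 J, not all the ice melts; equilibrium is at 0 °C.
m_melt = 56029 / L_f = 0.1678 kg.

m_melted ≈ 0.168 kg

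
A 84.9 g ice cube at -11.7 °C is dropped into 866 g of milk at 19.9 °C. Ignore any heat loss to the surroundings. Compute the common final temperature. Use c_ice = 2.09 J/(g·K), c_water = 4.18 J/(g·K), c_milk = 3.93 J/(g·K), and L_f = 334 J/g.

Heat gained plus heat lost sum to zero:
ice -11.7→0 °C: 84.9×2.09×11.7 = 2076.1
  latent heat to melt: 84.9×334 = 28357
  meltwater 0→T: 84.9×4.18×T = 354.88 T
  milk: 3403.4(T − 19.9)
3758.3 T = 67727 − 30433 = 37295
T ≈ 9.92 °C — above 0 °C, consistent with complete melting.

T_f ≈ 9.9 °C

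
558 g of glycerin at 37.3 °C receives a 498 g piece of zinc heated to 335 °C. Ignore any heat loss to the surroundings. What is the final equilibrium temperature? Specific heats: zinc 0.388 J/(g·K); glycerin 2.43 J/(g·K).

With ΣQ=0 the equilibrium temperature is the m·c-weighted mean:
T_f = (193.22·335 + 1355.9·37.3) / (193.22 + 1355.9)
    = 115307 / 1549.2 ≈ 74.43 °C

T_f ≈ 74.4 °C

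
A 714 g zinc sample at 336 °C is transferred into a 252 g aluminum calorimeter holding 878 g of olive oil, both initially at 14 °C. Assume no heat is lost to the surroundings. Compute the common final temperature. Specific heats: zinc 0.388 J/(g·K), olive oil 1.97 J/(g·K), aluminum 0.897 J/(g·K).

T_f ≈ 54.0 °C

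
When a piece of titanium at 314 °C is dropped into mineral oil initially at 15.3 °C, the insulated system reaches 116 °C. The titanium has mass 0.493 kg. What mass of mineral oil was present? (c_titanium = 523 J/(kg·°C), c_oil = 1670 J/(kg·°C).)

m ≈ 0.304 kg

Conservation of energy gives ΣQ = 0:
0.493·523·(116 − 314) + m·1670·(116 − 15.3) = 0
168169 m = 51052
m = 51052/168169 ≈ 0.3036 kg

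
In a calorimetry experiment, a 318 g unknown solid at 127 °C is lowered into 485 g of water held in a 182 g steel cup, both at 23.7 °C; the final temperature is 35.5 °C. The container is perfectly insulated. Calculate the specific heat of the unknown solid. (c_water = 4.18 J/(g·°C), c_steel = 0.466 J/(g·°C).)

Conservation of energy gives ΣQ = 0:
318×c×(35.5 − 127) + 485×4.18×(35.5 − 23.7) + 182×0.466×(35.5 − 23.7) = 0
-29097 c = -24923
c = -24923/-29097 ≈ 0.8565 J/(g·°C)

c ≈ 0.857 J/(g·°C)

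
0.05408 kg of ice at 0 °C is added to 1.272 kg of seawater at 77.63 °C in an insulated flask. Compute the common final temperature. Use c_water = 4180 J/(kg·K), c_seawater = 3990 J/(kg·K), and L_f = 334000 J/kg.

T_f ≈ 70.9 °C

Energy conservation, ΣQ = 0:
melt ice: 0.05408·334000 = 18063
  meltwater 0→T: 0.05408·4180·T = 226.05 T
  seawater: 5075.3(T − 77.63)
5301.3 T = 393994 − 18063 = 375931
T ≈ 70.91 °C (positive, so assuming full melt was valid).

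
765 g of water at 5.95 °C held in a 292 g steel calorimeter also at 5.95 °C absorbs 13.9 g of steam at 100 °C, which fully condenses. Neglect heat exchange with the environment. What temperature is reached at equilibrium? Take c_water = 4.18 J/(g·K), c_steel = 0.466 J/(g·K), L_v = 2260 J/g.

T_f ≈ 16.8 °C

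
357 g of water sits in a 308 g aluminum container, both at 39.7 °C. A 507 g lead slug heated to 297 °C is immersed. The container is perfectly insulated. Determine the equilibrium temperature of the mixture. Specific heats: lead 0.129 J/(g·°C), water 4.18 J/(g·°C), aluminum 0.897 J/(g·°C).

T_f ≈ 48.9 °C

T_f = Σ m_i c_i T_i / Σ m_i c_i:
T_f = (65.4·297 + 1492.3·39.7 + 276.28·39.7) / (65.4 + 1492.3 + 276.28)
    = 89636 / 1833.9 ≈ 48.88 °C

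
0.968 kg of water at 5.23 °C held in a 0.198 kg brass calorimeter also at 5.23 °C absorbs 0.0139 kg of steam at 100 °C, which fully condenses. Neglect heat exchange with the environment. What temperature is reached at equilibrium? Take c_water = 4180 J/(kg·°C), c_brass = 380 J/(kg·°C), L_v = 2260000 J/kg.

Net heat exchanged in the isolated system is zero:
steam→water at 100 °C releases m L_v = 0.0139×2260000 = 31414
  condensate cools 100→T: 0.0139×4180×(T − 100) = 58.1(T − 100)
  original water: 4046.2(T − 5.23)
  cup: 75.24(T − 5.23)
4179.6 T = 31414 + 5810.2 + 21555 = 58780
T ≈ 14.06 °C (< 100 °C, so full condensation is consistent).

T_f ≈ 14.1 °C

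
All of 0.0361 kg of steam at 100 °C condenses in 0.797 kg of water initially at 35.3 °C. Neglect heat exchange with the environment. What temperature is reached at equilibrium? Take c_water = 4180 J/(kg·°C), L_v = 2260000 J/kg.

Net heat exchanged in the isolated system is zero:
latent heat released on condensation: 0.0361·2260000 = 81586; condensate cools 100→T: 0.0361·4180·(T − 100) = 150.9(T − 100); original water: 3331.5(T − 35.3)
3482.4 T = 81586 + 15090 + 117601 = 214276
T ≈ 61.53 °C — below 100 °C, confirming all the steam condensed.

T_f ≈ 61.5 °C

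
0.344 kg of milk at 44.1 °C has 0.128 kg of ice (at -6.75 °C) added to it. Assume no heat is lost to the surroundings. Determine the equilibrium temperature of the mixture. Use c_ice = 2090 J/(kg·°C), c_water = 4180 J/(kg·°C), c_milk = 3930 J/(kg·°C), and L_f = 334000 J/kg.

T_f ≈ 8.0 °C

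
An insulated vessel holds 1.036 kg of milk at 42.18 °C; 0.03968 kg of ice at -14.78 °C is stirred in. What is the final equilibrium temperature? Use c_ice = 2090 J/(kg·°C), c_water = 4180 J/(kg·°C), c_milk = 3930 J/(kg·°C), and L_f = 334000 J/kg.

Conservation of energy gives ΣQ = 0:
ice -14.78→0 °C: 0.03968×2090×14.78 = 1225.7; latent heat to melt: 0.03968×334000 = 13253; warm the meltwater: 165.86 T; milk cools: 1.036×3930×(T − 42.18) = 4071.5(T − 42.18)
4237.3 T = 171735 − 14479 = 157256
T ≈ 37.11 °C. Since T > 0 °C, the all-ice-melts assumption holds.

T_f ≈ 37.1 °C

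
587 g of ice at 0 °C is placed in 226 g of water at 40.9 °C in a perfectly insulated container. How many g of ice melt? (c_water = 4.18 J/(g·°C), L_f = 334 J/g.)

Water can give up m c ΔT = 226×4.18×40.9 = 38637 J before reaching 0 °C.
Melting all 587 g of ice would need 587×334 = 196058 J.
38637 J < 196058 J, so only part of the ice melts and the system sits at 0 °C.
m_melt = 38637 / L_f = 115.7 g.

m_melted ≈ 116 g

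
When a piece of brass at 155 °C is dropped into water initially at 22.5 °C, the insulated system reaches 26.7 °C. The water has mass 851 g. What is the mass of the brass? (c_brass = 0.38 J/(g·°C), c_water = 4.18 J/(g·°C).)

m ≈ 306 g

Conservation of energy gives ΣQ = 0:
m·0.38·(26.7 − 155) + 851·4.18·(26.7 − 22.5) = 0
-48.75 m = -14940
m = -14940/-48.75 ≈ 306.4 g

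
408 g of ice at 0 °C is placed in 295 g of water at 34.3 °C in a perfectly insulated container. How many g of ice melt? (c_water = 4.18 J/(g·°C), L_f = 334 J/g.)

m_melted ≈ 127 g

Heat available from the water dropping to 0 °C: 295·4.18·34.3 = 42295 J.
Melting all 408 g of ice would need 408·334 = 136272 J.
Since 42295 < 136272 J, not all the ice melts; equilibrium is at 0 °C.
Mass melted = 42295/334 ≈ 126.6 g.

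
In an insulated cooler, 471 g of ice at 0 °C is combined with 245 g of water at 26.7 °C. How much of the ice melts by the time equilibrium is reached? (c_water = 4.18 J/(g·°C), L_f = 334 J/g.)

Water can give up m c ΔT = 245·4.18·26.7 = 27343 J before reaching 0 °C.
Melting all 471 g of ice would need 471·334 = 157314 J.
27343 J < 157314 J, so only part of the ice melts and the system sits at 0 °C.
Mass melted = 27343/334 ≈ 81.87 g.

m_melted ≈ 81.9 g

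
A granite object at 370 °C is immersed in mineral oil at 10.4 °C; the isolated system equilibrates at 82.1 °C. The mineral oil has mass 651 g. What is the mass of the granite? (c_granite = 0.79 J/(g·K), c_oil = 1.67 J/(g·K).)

Heat lost by the granite = heat gained by the oil:
m×0.79×(370 − 82.1) = 651×1.67×(82.1 − 10.4)
227.44 m = 77950  ⇒  m ≈ 342.7 g

m ≈ 343 g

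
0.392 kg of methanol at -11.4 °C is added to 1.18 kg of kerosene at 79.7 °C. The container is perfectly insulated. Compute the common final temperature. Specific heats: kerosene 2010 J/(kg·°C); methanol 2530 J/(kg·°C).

T_f ≈ 52.8 °C

T_f is the heat-capacity-weighted average of the initial temperatures:
T_f = (2371.8·79.7 + 991.76·(-11.4)) / (2371.8 + 991.76)
    = 177726 / 3363.6 ≈ 52.84 °C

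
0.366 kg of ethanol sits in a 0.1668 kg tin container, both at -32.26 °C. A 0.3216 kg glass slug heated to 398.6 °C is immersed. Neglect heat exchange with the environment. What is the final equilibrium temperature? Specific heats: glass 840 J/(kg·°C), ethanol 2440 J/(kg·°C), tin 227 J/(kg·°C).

T_f ≈ 64.7 °C

Heat gained plus heat lost sum to zero:
0.3216*840*(T − 398.6) + 0.366*2440*(T − (-32.26)) + 0.1668*227*(T − (-32.26)) = 0
270.14(T − 398.6) + 893.04(T − (-32.26)) + 37.86(T − (-32.26)) = 0
1201 T = 77648
T ≈ 64.65 °C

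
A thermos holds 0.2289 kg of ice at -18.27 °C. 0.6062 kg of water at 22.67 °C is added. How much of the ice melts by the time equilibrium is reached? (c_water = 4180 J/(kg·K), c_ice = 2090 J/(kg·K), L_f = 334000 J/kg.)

m_melted ≈ 0.146 kg

Water can give up m c ΔT = 0.6062×4180×22.67 = 57444 J before reaching 0 °C.
Of that, 0.2289×2090×18.27 = 8740.4 J goes to bring the ice to 0 °C, leaving 48703 J.
Fully melting the ice requires m_ice L_f = 0.2289×334000 = 76453 J.
Since 48703 < 76453 J, not all the ice melts; equilibrium is at 0 °C.
m_melt = 48703 / L_f = 0.1458 kg.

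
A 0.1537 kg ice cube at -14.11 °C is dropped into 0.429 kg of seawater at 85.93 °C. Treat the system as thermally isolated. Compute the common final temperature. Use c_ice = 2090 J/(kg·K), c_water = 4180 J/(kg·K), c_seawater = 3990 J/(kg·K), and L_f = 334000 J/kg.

Conservation of energy gives ΣQ = 0:
warm ice to 0 °C: 0.1537·2090·(0 − (-14.11)) = 4532.6
  melt ice: 0.1537·334000 = 51336
  meltwater 0→T: 0.1537·4180·T = 642.47 T
  seawater cools: 0.429·3990·(T − 85.93) = 1711.7(T − 85.93)
2354.2 T = 147087 − 55868 = 91219
T ≈ 38.75 °C — above 0 °C, consistent with complete melting.

T_f ≈ 38.7 °C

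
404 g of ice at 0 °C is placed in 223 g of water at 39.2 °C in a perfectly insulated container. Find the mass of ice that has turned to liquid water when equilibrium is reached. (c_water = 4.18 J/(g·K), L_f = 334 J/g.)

Water can give up m c ΔT = 223·4.18·39.2 = 36540 J before reaching 0 °C.
Melting all 404 g of ice would need 404·334 = 134936 J.
Since 36540 < 134936 J, not all the ice melts; equilibrium is at 0 °C.
m_melted·334 = 36540  ⇒  m_melted ≈ 109.4 g.

m_melted ≈ 109 g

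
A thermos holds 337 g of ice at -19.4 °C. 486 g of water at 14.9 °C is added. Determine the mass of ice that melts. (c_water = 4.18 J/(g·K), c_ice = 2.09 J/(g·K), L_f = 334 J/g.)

m_melted ≈ 49.7 g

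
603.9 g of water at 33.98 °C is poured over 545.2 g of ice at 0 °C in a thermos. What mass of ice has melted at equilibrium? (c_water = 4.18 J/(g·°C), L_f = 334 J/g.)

m_melted ≈ 257 g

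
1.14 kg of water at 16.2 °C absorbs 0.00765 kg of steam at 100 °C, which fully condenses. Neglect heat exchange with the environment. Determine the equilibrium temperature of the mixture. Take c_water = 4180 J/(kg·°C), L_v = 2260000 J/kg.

T_f ≈ 20.4 °C

Sum of m c ΔT and latent-heat terms is zero:
steam→water at 100 °C releases m L_v = 0.00765×2260000 = 17289
  condensate cools 100→T: 0.00765×4180×(T − 100) = 31.98(T − 100)
  original water: 4765.2(T − 16.2)
4797.2 T = 17289 + 3197.7 + 77196 = 97683
T ≈ 20.36 °C — below 100 °C, confirming all the steam condensed.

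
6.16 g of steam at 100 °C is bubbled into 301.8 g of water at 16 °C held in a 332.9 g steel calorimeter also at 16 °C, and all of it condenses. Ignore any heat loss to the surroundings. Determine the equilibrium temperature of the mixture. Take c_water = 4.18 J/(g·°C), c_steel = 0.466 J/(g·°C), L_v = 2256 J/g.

T_f ≈ 27.1 °C

Heat gained plus heat lost sum to zero:
steam→water at 100 °C releases m L_v = 6.16·2256 = 13897; condensed water 100 °C→T: 25.75(T − 100); water warms: 301.8·4.18·(T − 16) = 1261.5(T − 16); steel cup: 332.9·0.466·(T − 16) = 155.13(T − 16)
1442.4 T = 13897 + 2574.9 + 22666 = 39138
T ≈ 27.13 °C, under the boiling point, so the assumption holds.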